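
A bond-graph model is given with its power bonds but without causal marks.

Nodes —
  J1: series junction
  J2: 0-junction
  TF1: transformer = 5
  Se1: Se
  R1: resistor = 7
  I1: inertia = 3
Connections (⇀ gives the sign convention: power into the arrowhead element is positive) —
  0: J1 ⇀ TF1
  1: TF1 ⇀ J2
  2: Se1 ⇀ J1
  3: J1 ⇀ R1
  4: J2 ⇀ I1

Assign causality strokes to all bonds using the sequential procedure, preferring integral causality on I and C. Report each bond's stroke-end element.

#0 stroke→TF1
#1 stroke→J2
#2 stroke→J1
#3 stroke→J1
#4 stroke→I1

#2 stroke→J1  (source Se1 imposes e)
#4 stroke→I1  (I1: I, integral causality)
#1 stroke→J2  (J2 needs exactly one e-in)
#0 stroke→TF1  (TF1: transformer flips bond 1)
#3 stroke→J1  (1-jn J1 has f-setter on 0)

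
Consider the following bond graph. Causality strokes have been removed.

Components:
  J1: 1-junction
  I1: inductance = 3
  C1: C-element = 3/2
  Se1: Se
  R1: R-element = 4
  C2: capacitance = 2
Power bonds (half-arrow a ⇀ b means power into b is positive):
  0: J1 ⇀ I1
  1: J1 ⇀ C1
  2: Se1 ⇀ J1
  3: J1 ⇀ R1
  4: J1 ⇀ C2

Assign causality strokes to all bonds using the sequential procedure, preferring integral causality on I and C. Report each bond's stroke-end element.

β0 stroke→I1
β1 stroke→J1
β2 stroke→J1
β3 stroke→J1
β4 stroke→J1

bond 2 |J1  (Se1 (Se) sets effort on bond)
bond 0 |I1  (I1 integral (f out))
bond 1 |J1  (1-jn J1 has f-setter on 0)
bond 3 |J1  (1-jn J1 has f-setter on 0)
bond 4 |J1  (1-jn J1 has f-setter on 0)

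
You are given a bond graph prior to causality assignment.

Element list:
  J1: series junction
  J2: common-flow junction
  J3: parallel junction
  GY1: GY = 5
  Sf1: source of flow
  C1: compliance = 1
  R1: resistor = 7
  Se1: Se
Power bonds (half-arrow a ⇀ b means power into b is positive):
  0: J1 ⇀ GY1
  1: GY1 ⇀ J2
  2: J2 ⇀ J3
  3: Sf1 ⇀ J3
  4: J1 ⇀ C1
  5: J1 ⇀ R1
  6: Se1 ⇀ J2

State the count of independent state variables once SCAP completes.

β3 →Sf1  (Sf1 (Sf) sets flow on bond)
β6 →J2  (Se1 fixes effort; stroke away)
β2 →J3  (J3 needs exactly one e-in)
β1 →J2  (J2 flow already set via bond 2)
β0 →J1  (GY GY1: same side as bond 1)
β4 →J1  (C1 outputs effort q/C1)
β5 →R1  (J1: last free bond brings flow in)

1  (C1 all integral)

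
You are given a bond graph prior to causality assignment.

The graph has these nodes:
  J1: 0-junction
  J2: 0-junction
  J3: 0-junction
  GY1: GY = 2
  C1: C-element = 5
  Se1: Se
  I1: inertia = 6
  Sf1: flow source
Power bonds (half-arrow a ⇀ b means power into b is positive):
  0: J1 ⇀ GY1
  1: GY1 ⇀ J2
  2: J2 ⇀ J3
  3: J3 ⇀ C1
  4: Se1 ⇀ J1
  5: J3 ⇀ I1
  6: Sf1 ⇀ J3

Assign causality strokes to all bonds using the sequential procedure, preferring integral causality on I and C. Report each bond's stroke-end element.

bond 4 stroke at J1  (source Se1 imposes e)
bond 6 stroke at Sf1  (Sf1 (Sf) sets flow on bond)
bond 0 stroke at GY1  (J1: bond 4 brought effort, rest push out)
bond 1 stroke at GY1  (GY1: gyrator matches bond 0)
bond 2 stroke at J2  (J2: last free bond brings effort in)
bond 3 stroke at J3  (C1 outputs effort q/C1)
bond 5 stroke at I1  (common-e at J3 fixed by 3)

β0 →GY1
β1 →GY1
β2 →J2
β3 →J3
β4 →J1
β5 →I1
β6 →Sf1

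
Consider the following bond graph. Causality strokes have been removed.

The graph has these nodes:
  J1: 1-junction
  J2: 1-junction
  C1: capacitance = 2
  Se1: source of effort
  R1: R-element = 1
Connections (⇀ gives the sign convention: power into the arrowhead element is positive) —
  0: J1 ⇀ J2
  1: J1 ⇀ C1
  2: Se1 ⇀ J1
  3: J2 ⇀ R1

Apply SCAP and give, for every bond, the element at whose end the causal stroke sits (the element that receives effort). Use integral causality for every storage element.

#0 |J2
#1 |J1
#2 |J1
#3 |R1

b2 |J1  (Se1 fixes effort; stroke away)
b1 |J1  (prefer integral on C1)
b0 |J2  (only one flow-in slot at J1)
b3 |R1  (only one flow-in slot at J2)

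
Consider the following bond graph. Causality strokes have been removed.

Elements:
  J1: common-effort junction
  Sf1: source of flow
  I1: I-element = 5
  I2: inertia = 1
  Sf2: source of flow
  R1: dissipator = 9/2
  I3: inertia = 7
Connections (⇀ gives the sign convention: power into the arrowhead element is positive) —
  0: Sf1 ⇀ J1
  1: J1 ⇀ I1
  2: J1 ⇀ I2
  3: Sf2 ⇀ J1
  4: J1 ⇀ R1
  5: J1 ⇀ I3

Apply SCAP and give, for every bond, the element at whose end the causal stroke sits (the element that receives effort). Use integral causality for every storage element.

#0 stroke→Sf1
#1 stroke→I1
#2 stroke→I2
#3 stroke→Sf2
#4 stroke→J1
#5 stroke→I3

β0 stroke at Sf1  (source Sf1 imposes f)
β3 stroke at Sf2  (source Sf2 imposes f)
β1 stroke at I1  (I1: I, integral causality)
β2 stroke at I2  (prefer integral on I2)
β5 stroke at I3  (prefer integral on I3)
β4 stroke at J1  (closing 0-jn rule on J1)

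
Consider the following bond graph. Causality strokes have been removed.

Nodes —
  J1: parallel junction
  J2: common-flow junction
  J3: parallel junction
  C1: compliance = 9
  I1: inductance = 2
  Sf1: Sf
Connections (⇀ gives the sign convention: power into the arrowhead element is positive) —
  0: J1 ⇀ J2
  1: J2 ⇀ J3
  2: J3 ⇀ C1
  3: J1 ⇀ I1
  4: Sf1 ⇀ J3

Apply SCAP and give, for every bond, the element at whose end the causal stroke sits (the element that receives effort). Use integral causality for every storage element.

#4 stroke at Sf1  (source Sf1 imposes f)
#2 stroke at J3  (C1 outputs effort q/C1)
#1 stroke at J2  (0-jn J3 has e-setter on 2)
#0 stroke at J1  (closing 1-jn rule on J2)
#3 stroke at I1  (common-e at J1 fixed by 0)

b0 stroke→J1
b1 stroke→J2
b2 stroke→J3
b3 stroke→I1
b4 stroke→Sf1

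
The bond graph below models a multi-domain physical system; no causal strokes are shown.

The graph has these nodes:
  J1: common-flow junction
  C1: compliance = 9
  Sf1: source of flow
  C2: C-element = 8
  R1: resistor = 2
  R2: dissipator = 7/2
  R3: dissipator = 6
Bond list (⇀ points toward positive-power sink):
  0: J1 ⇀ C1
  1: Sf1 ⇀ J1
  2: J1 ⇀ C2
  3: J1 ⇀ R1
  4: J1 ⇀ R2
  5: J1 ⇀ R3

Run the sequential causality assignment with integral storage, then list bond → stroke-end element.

b1 stroke at Sf1  (source Sf1 imposes f)
b0 stroke at J1  (1-jn J1 has f-setter on 1)
b2 stroke at J1  (J1: bond 1 brought flow, rest push out)
b3 stroke at J1  (J1 flow already set via bond 1)
b4 stroke at J1  (common-f at J1 fixed by 1)
b5 stroke at J1  (J1 flow already set via bond 1)

β0 |J1
β1 |Sf1
β2 |J1
β3 |J1
β4 |J1
β5 |J1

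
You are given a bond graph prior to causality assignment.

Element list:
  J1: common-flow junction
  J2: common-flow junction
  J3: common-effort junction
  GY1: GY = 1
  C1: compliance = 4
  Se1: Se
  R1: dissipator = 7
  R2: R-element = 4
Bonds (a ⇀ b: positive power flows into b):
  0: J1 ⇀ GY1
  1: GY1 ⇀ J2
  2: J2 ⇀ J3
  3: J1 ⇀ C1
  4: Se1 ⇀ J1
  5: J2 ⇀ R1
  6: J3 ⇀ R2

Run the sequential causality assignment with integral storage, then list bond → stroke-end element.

bond 0 →GY1
bond 1 →GY1
bond 2 →J2
bond 3 →J1
bond 4 →J1
bond 5 →J2
bond 6 →J3

β4 stroke→J1  (source Se1 imposes e)
β3 stroke→J1  (prefer integral on C1)
β0 stroke→GY1  (only one flow-in slot at J1)
β1 stroke→GY1  (GY1 both-in/both-out from 0)
β2 stroke→J2  (1-jn J2 has f-setter on 1)
β5 stroke→J2  (J2: bond 1 brought flow, rest push out)
β6 stroke→J3  (J3 needs exactly one e-in)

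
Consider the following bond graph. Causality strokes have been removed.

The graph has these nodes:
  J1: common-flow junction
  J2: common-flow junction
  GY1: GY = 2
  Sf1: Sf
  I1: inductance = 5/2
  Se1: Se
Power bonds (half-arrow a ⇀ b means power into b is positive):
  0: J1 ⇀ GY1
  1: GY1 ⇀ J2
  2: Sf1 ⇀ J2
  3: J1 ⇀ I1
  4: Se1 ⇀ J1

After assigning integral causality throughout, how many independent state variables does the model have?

1  (I1 all integral)

bond 2 stroke→Sf1  (Sf1: flow source, stroke at near end)
bond 4 stroke→J1  (source Se1 imposes e)
bond 1 stroke→J2  (J2: bond 2 brought flow, rest push out)
bond 0 stroke→J1  (GY1: gyrator matches bond 1)
bond 3 stroke→I1  (J1: last free bond brings flow in)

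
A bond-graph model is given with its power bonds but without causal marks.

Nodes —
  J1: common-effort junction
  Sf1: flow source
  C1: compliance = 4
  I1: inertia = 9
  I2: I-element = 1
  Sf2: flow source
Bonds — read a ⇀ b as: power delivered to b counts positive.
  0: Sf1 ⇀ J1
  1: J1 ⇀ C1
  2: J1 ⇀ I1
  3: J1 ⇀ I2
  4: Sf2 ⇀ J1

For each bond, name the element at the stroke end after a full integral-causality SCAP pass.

b0 |Sf1
b1 |J1
b2 |I1
b3 |I2
b4 |Sf2

b0 stroke→Sf1  (Sf1 (Sf) sets flow on bond)
b4 stroke→Sf2  (Sf2: flow source, stroke at near end)
b1 stroke→J1  (C1 outputs effort q/C1)
b2 stroke→I1  (common-e at J1 fixed by 1)
b3 stroke→I2  (0-jn J1 has e-setter on 1)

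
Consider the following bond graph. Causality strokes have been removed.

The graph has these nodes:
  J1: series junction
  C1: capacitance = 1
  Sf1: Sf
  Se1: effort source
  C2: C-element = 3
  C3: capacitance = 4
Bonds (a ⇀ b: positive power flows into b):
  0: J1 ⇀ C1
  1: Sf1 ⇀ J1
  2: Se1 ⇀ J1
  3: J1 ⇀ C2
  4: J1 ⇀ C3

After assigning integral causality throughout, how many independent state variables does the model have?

b1 →Sf1  (Sf1 fixes flow; stroke at Sf1)
b2 →J1  (Se1 (Se) sets effort on bond)
b0 →J1  (J1: bond 1 brought flow, rest push out)
b3 →J1  (J1 flow already set via bond 1)
b4 →J1  (common-f at J1 fixed by 1)

3  (C1, C2, C3 all integral)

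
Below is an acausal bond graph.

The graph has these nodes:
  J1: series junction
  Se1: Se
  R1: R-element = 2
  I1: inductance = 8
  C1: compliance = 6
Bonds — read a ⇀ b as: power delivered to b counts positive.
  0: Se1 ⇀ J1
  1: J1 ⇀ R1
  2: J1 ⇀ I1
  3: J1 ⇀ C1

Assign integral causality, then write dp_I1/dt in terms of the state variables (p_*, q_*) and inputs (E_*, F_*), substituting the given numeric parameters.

dp_I1/dt = E_Se1 - p_I1/4 - q_C1/6

#0 stroke at J1  (source Se1 imposes e)
#2 stroke at I1  (I1 integral (f out))
#1 stroke at J1  (J1: bond 2 brought flow, rest push out)
#3 stroke at J1  (J1 flow already set via bond 2)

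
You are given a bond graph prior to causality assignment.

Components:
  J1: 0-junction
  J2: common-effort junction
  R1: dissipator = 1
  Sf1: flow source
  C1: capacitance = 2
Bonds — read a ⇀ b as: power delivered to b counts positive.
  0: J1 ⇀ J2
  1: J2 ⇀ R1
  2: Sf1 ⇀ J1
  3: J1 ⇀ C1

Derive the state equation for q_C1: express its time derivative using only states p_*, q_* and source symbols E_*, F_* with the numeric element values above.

dq_C1/dt = F_Sf1 - q_C1/2

β2 stroke→Sf1  (source Sf1 imposes f)
β3 stroke→J1  (C1 outputs effort q/C1)
β0 stroke→J2  (common-e at J1 fixed by 3)
β1 stroke→R1  (0-jn J2 has e-setter on 0)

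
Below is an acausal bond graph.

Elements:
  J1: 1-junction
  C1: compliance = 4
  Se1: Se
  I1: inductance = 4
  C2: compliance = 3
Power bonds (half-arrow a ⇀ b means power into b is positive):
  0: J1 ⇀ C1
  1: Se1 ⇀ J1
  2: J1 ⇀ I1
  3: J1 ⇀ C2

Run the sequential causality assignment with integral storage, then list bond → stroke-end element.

β1 stroke→J1  (Se1 fixes effort; stroke away)
β0 stroke→J1  (prefer integral on C1)
β2 stroke→I1  (I1 outputs flow p/I1)
β3 stroke→J1  (1-jn J1 has f-setter on 2)

bond 0 stroke at J1
bond 1 stroke at J1
bond 2 stroke at I1
bond 3 stroke at J1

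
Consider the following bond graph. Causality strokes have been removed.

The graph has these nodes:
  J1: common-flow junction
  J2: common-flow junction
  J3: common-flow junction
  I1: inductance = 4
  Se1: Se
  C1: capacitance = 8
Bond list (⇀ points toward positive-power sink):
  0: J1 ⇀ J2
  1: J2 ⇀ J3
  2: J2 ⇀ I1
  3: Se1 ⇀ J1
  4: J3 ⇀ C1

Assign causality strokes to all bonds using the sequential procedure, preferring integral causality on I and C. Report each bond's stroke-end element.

bond 0 |J2
bond 1 |J2
bond 2 |I1
bond 3 |J1
bond 4 |J3

#3 stroke→J1  (Se1 fixes effort; stroke away)
#0 stroke→J2  (J1 needs exactly one f-in)
#2 stroke→I1  (I1: I, integral causality)
#1 stroke→J2  (J2: bond 2 brought flow, rest push out)
#4 stroke→J3  (common-f at J3 fixed by 1)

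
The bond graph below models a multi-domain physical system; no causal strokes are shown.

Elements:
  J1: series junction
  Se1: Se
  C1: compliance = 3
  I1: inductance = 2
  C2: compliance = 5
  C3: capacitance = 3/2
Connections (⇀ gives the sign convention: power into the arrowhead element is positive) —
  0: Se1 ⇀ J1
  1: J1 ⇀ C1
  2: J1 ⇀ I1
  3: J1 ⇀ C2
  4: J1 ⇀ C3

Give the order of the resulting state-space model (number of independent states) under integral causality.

4  (C1, C2, C3, I1 all integral)

β0 →J1  (Se1 fixes effort; stroke away)
β1 →J1  (C1: C, integral causality)
β2 →I1  (I1 outputs flow p/I1)
β3 →J1  (common-f at J1 fixed by 2)
β4 →J1  (1-jn J1 has f-setter on 2)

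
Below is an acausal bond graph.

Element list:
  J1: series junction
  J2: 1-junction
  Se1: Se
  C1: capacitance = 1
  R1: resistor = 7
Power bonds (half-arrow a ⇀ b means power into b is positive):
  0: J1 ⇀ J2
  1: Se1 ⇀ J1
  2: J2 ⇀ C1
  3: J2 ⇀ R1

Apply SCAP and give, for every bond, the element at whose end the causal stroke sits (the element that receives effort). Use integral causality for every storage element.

#0 |J2
#1 |J1
#2 |J2
#3 |R1

b1 stroke at J1  (source Se1 imposes e)
b0 stroke at J2  (J1: last free bond brings flow in)
b2 stroke at J2  (C1: C, integral causality)
b3 stroke at R1  (closing 1-jn rule on J2)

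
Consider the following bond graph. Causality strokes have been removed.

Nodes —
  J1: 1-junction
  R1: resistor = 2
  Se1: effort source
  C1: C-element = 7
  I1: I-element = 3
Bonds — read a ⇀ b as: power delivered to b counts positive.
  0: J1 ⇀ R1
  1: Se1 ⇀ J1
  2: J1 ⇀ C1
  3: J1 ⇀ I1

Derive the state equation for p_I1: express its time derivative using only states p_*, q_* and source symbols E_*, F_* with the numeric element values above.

dp_I1/dt = E_Se1 - 2*p_I1/3 - q_C1/7

β1 |J1  (Se1: effort source, stroke at far end)
β2 |J1  (C1 integral (e out))
β3 |I1  (I1 integral (f out))
β0 |J1  (J1 flow already set via bond 3)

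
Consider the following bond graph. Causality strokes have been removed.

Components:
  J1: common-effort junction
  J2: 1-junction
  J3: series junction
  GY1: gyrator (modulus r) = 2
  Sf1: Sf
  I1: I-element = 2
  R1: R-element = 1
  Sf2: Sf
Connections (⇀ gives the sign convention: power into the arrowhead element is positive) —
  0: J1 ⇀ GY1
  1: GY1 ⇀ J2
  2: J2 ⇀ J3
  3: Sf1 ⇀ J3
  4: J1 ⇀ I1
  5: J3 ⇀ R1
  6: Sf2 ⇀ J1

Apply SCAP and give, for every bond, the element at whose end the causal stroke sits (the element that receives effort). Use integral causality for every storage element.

β0 stroke→J1
β1 stroke→J2
β2 stroke→J3
β3 stroke→Sf1
β4 stroke→I1
β5 stroke→J3
β6 stroke→Sf2

#3 |Sf1  (Sf1 (Sf) sets flow on bond)
#6 |Sf2  (Sf2: flow source, stroke at near end)
#2 |J3  (common-f at J3 fixed by 3)
#5 |J3  (J3: bond 3 brought flow, rest push out)
#1 |J2  (1-jn J2 has f-setter on 2)
#0 |J1  (GY1 both-in/both-out from 1)
#4 |I1  (J1 effort already set via bond 0)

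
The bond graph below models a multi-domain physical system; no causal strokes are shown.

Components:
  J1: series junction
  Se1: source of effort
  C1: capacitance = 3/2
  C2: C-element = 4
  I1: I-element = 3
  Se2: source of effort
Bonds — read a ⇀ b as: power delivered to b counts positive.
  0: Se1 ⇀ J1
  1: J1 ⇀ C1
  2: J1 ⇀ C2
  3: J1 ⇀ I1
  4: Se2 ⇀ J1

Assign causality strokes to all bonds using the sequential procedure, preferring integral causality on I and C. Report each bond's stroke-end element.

β0 |J1  (Se1 fixes effort; stroke away)
β4 |J1  (Se2 (Se) sets effort on bond)
β1 |J1  (C1 integral (e out))
β2 |J1  (C2 outputs effort q/C2)
β3 |I1  (closing 1-jn rule on J1)

#0 →J1
#1 →J1
#2 →J1
#3 →I1
#4 →J1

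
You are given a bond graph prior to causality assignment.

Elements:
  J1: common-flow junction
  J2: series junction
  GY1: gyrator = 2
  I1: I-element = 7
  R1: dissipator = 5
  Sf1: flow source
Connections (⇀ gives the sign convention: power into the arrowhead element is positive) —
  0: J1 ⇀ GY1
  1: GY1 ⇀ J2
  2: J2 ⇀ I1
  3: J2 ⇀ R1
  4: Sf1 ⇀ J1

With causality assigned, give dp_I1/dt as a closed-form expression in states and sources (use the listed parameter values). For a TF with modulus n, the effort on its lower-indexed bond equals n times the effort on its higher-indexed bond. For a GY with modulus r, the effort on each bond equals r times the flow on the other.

dp_I1/dt = 2*F_Sf1 - 5*p_I1/7

β4 stroke→Sf1  (Sf1 (Sf) sets flow on bond)
β0 stroke→J1  (J1: bond 4 brought flow, rest push out)
β1 stroke→J2  (GY GY1: same side as bond 0)
β2 stroke→I1  (prefer integral on I1)
β3 stroke→J2  (J2 flow already set via bond 2)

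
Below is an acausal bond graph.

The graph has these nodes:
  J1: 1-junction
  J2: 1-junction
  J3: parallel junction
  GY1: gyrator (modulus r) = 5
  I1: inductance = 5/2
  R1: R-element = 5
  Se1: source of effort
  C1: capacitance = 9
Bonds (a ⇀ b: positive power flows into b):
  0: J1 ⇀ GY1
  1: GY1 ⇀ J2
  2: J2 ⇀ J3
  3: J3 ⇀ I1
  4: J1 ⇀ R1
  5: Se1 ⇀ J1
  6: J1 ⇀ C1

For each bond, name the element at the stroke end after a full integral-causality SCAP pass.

β0 stroke at J1
β1 stroke at J2
β2 stroke at J3
β3 stroke at I1
β4 stroke at R1
β5 stroke at J1
β6 stroke at J1

#5 |J1  (source Se1 imposes e)
#3 |I1  (prefer integral on I1)
#2 |J3  (J3: last free bond brings effort in)
#1 |J2  (common-f at J2 fixed by 2)
#0 |J1  (through GY1, causality inverts; strokes same side of GY1)
#6 |J1  (C1 outputs effort q/C1)
#4 |R1  (closing 1-jn rule on J1)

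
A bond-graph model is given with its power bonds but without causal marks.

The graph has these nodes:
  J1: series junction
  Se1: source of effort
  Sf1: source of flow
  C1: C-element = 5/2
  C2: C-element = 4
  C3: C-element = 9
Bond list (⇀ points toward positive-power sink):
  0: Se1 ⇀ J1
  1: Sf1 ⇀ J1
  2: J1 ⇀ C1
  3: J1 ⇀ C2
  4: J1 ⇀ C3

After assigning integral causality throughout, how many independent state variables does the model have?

3  (C1, C2, C3 all integral)

b0 stroke at J1  (source Se1 imposes e)
b1 stroke at Sf1  (Sf1: flow source, stroke at near end)
b2 stroke at J1  (J1: bond 1 brought flow, rest push out)
b3 stroke at J1  (1-jn J1 has f-setter on 1)
b4 stroke at J1  (J1 flow already set via bond 1)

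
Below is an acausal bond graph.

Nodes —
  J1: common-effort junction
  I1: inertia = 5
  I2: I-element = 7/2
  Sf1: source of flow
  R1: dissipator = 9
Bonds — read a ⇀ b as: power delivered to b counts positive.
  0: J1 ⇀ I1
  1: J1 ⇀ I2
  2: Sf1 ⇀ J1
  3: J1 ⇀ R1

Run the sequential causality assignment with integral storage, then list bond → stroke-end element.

#0 stroke→I1
#1 stroke→I2
#2 stroke→Sf1
#3 stroke→J1

bond 2 |Sf1  (Sf1 fixes flow; stroke at Sf1)
bond 0 |I1  (I1: I, integral causality)
bond 1 |I2  (I2 integral (f out))
bond 3 |J1  (J1: last free bond brings effort in)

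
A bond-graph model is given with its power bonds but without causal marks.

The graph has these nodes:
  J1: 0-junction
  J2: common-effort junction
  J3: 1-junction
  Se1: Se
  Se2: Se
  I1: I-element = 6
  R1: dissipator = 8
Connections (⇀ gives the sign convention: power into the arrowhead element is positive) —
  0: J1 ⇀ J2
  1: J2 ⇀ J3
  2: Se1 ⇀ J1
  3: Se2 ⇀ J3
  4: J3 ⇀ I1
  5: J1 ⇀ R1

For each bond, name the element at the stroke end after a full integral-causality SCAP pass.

bond 2 stroke at J1  (Se1: effort source, stroke at far end)
bond 3 stroke at J3  (Se2 (Se) sets effort on bond)
bond 0 stroke at J2  (common-e at J1 fixed by 2)
bond 5 stroke at R1  (common-e at J1 fixed by 2)
bond 1 stroke at J3  (0-jn J2 has e-setter on 0)
bond 4 stroke at I1  (J3: last free bond brings flow in)

bond 0 stroke at J2
bond 1 stroke at J3
bond 2 stroke at J1
bond 3 stroke at J3
bond 4 stroke at I1
bond 5 stroke at R1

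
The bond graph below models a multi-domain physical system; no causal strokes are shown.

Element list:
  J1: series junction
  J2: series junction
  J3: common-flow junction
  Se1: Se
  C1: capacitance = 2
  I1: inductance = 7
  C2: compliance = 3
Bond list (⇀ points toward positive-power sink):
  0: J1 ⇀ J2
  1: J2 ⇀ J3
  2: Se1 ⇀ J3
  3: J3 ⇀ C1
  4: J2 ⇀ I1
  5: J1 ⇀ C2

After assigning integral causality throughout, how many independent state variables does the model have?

3  (C1, C2, I1 all integral)

b2 stroke at J3  (Se1 (Se) sets effort on bond)
b3 stroke at J3  (C1 integral (e out))
b1 stroke at J2  (closing 1-jn rule on J3)
b4 stroke at I1  (I1: I, integral causality)
b0 stroke at J2  (J2 flow already set via bond 4)
b5 stroke at J1  (J1: bond 0 brought flow, rest push out)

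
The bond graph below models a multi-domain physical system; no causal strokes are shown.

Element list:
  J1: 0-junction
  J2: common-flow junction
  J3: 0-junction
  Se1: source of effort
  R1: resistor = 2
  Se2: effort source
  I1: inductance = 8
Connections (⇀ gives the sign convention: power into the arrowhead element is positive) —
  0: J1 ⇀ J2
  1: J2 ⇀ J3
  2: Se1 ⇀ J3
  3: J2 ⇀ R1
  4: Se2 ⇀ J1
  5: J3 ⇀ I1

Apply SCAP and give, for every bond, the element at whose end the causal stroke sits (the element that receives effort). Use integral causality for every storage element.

bond 2 |J3  (source Se1 imposes e)
bond 4 |J1  (Se2 (Se) sets effort on bond)
bond 0 |J2  (J1 effort already set via bond 4)
bond 1 |J2  (common-e at J3 fixed by 2)
bond 5 |I1  (J3 effort already set via bond 2)
bond 3 |R1  (closing 1-jn rule on J2)

bond 0 |J2
bond 1 |J2
bond 2 |J3
bond 3 |R1
bond 4 |J1
bond 5 |I1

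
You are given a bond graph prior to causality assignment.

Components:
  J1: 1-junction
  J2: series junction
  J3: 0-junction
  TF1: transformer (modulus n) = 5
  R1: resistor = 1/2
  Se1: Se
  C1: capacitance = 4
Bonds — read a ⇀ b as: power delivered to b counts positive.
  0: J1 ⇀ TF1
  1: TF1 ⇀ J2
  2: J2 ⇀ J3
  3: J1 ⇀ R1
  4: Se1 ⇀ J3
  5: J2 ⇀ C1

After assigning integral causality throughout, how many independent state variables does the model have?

bond 4 →J3  (Se1: effort source, stroke at far end)
bond 2 →J2  (J3 effort already set via bond 4)
bond 5 →J2  (prefer integral on C1)
bond 1 →TF1  (closing 1-jn rule on J2)
bond 0 →J1  (TF1: transformer flips bond 1)
bond 3 →R1  (closing 1-jn rule on J1)

1  (C1 all integral)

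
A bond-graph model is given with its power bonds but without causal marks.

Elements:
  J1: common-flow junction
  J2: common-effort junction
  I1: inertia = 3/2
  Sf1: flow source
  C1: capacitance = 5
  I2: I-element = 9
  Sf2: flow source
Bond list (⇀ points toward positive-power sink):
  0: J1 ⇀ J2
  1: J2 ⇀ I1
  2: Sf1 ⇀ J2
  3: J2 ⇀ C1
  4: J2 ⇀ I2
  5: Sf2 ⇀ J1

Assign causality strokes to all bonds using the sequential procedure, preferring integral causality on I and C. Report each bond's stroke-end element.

#2 stroke at Sf1  (Sf1 fixes flow; stroke at Sf1)
#5 stroke at Sf2  (Sf2: flow source, stroke at near end)
#0 stroke at J1  (1-jn J1 has f-setter on 5)
#1 stroke at I1  (I1: I, integral causality)
#3 stroke at J2  (C1 integral (e out))
#4 stroke at I2  (J2 effort already set via bond 3)

b0 |J1
b1 |I1
b2 |Sf1
b3 |J2
b4 |I2
b5 |Sf2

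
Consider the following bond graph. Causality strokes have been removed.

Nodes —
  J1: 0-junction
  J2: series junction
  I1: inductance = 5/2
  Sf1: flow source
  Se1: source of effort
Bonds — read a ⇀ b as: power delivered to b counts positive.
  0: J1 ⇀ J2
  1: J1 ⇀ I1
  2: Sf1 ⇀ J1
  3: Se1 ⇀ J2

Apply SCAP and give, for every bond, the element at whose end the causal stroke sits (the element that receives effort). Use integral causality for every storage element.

bond 0 stroke→J1
bond 1 stroke→I1
bond 2 stroke→Sf1
bond 3 stroke→J2

b2 stroke at Sf1  (Sf1 fixes flow; stroke at Sf1)
b3 stroke at J2  (Se1 (Se) sets effort on bond)
b0 stroke at J1  (closing 1-jn rule on J2)
b1 stroke at I1  (J1 effort already set via bond 0)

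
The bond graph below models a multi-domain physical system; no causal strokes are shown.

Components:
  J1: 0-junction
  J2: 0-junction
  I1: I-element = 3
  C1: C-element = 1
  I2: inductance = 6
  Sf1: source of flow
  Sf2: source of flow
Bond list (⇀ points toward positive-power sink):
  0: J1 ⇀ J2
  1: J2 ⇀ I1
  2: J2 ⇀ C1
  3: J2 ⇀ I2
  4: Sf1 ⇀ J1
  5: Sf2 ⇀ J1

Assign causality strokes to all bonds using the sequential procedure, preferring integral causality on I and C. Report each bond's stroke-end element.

bond 4 |Sf1  (Sf1 fixes flow; stroke at Sf1)
bond 5 |Sf2  (Sf2 fixes flow; stroke at Sf2)
bond 0 |J1  (closing 0-jn rule on J1)
bond 1 |I1  (I1: I, integral causality)
bond 2 |J2  (C1 outputs effort q/C1)
bond 3 |I2  (J2: bond 2 brought effort, rest push out)

#0 stroke→J1
#1 stroke→I1
#2 stroke→J2
#3 stroke→I2
#4 stroke→Sf1
#5 stroke→Sf2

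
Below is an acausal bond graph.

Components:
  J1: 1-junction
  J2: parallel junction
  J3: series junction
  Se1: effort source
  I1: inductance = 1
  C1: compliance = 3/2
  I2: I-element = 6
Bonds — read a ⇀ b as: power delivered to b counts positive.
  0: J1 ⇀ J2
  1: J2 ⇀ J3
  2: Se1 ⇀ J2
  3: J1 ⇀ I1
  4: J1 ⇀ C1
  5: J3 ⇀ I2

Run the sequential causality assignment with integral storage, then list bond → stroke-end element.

β2 stroke→J2  (Se1 fixes effort; stroke away)
β0 stroke→J1  (J2: bond 2 brought effort, rest push out)
β1 stroke→J3  (0-jn J2 has e-setter on 2)
β5 stroke→I2  (closing 1-jn rule on J3)
β3 stroke→I1  (prefer integral on I1)
β4 stroke→J1  (common-f at J1 fixed by 3)

β0 stroke at J1
β1 stroke at J3
β2 stroke at J2
β3 stroke at I1
β4 stroke at J1
β5 stroke at I2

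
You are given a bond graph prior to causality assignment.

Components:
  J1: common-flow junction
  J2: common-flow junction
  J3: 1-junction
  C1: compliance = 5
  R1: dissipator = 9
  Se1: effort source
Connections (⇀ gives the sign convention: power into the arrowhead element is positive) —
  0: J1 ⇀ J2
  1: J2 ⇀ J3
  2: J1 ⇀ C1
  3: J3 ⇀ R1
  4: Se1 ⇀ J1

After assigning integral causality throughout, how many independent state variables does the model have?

b4 stroke→J1  (Se1: effort source, stroke at far end)
b2 stroke→J1  (C1: C, integral causality)
b0 stroke→J2  (only one flow-in slot at J1)
b1 stroke→J3  (J2 needs exactly one f-in)
b3 stroke→R1  (J3: last free bond brings flow in)

1  (C1 all integral)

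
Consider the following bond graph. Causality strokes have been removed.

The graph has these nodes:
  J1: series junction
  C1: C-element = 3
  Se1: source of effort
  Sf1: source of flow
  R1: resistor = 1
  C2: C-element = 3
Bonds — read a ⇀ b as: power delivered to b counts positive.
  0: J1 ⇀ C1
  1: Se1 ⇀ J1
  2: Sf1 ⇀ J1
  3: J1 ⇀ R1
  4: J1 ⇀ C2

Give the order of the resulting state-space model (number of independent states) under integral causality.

bond 1 |J1  (Se1: effort source, stroke at far end)
bond 2 |Sf1  (Sf1 (Sf) sets flow on bond)
bond 0 |J1  (1-jn J1 has f-setter on 2)
bond 3 |J1  (common-f at J1 fixed by 2)
bond 4 |J1  (common-f at J1 fixed by 2)

2  (C1, C2 all integral)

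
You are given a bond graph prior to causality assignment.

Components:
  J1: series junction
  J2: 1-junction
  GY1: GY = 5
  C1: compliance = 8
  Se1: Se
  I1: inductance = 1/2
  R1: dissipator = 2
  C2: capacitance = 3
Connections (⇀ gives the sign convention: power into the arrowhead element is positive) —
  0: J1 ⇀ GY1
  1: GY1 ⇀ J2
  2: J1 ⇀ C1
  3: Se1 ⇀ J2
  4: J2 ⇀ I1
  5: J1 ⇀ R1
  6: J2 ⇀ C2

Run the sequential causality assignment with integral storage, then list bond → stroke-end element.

#3 |J2  (Se1 fixes effort; stroke away)
#2 |J1  (C1: C, integral causality)
#4 |I1  (I1: I, integral causality)
#1 |J2  (1-jn J2 has f-setter on 4)
#6 |J2  (common-f at J2 fixed by 4)
#0 |J1  (GY1 both-in/both-out from 1)
#5 |R1  (J1 needs exactly one f-in)

b0 →J1
b1 →J2
b2 →J1
b3 →J2
b4 →I1
b5 →R1
b6 →J2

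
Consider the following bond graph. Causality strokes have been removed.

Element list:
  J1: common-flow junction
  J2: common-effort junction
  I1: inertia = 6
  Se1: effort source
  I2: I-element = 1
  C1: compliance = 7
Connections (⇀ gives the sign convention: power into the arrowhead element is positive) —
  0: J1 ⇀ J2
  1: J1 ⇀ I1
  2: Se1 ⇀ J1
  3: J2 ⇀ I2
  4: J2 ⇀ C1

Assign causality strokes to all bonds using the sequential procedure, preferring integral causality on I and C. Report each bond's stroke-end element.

#0 →J1
#1 →I1
#2 →J1
#3 →I2
#4 →J2

b2 |J1  (source Se1 imposes e)
b1 |I1  (I1 outputs flow p/I1)
b0 |J1  (J1: bond 1 brought flow, rest push out)
b3 |I2  (I2 outputs flow p/I2)
b4 |J2  (J2 needs exactly one e-in)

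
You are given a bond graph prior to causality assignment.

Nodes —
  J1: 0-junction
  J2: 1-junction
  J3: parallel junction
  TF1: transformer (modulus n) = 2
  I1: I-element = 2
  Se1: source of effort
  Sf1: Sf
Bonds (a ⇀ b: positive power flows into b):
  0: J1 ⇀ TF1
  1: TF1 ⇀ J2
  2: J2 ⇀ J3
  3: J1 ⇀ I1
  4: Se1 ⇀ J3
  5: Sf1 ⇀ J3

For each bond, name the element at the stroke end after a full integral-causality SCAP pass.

β0 stroke→J1
β1 stroke→TF1
β2 stroke→J2
β3 stroke→I1
β4 stroke→J3
β5 stroke→Sf1

bond 4 stroke at J3  (Se1 (Se) sets effort on bond)
bond 5 stroke at Sf1  (source Sf1 imposes f)
bond 2 stroke at J2  (J3: bond 4 brought effort, rest push out)
bond 1 stroke at TF1  (J2 needs exactly one f-in)
bond 0 stroke at J1  (TF1: transformer flips bond 1)
bond 3 stroke at I1  (0-jn J1 has e-setter on 0)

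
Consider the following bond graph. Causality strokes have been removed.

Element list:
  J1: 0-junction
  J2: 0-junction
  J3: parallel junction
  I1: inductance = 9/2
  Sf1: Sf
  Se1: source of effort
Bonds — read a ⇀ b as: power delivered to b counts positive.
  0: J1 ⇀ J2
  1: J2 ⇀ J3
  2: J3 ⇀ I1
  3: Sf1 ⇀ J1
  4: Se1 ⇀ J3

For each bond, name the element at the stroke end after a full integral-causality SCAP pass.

b3 →Sf1  (Sf1: flow source, stroke at near end)
b4 →J3  (Se1 (Se) sets effort on bond)
b0 →J1  (J1 needs exactly one e-in)
b1 →J2  (J2 needs exactly one e-in)
b2 →I1  (J3 effort already set via bond 4)

β0 stroke→J1
β1 stroke→J2
β2 stroke→I1
β3 stroke→Sf1
β4 stroke→J3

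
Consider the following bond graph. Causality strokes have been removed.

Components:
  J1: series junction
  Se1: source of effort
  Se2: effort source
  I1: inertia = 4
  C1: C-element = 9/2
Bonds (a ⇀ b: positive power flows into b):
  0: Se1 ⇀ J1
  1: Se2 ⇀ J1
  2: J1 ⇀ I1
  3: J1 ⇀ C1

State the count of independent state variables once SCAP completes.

#0 stroke→J1  (Se1: effort source, stroke at far end)
#1 stroke→J1  (Se2 (Se) sets effort on bond)
#2 stroke→I1  (I1 integral (f out))
#3 stroke→J1  (J1: bond 2 brought flow, rest push out)

2  (C1, I1 all integral)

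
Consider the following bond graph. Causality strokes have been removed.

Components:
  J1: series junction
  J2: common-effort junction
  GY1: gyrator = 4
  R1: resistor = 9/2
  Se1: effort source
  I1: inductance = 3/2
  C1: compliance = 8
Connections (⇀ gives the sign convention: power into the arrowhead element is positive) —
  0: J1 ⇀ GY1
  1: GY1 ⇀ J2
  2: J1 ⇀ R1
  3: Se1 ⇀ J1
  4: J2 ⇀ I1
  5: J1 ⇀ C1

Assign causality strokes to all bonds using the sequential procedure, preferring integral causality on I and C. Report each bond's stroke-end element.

b3 |J1  (source Se1 imposes e)
b4 |I1  (I1: I, integral causality)
b1 |J2  (J2: last free bond brings effort in)
b0 |J1  (GY1: gyrator matches bond 1)
b5 |J1  (C1: C, integral causality)
b2 |R1  (J1 needs exactly one f-in)

β0 stroke→J1
β1 stroke→J2
β2 stroke→R1
β3 stroke→J1
β4 stroke→I1
β5 stroke→J1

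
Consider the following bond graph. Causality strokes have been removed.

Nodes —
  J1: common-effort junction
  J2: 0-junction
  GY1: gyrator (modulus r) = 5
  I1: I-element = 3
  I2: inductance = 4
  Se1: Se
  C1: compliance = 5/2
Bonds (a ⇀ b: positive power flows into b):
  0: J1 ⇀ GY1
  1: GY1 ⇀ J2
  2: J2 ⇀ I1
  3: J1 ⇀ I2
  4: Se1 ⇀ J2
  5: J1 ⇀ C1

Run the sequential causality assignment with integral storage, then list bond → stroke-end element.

b4 stroke at J2  (source Se1 imposes e)
b1 stroke at GY1  (J2: bond 4 brought effort, rest push out)
b2 stroke at I1  (0-jn J2 has e-setter on 4)
b0 stroke at GY1  (GY1 both-in/both-out from 1)
b3 stroke at I2  (I2 integral (f out))
b5 stroke at J1  (closing 0-jn rule on J1)

b0 stroke→GY1
b1 stroke→GY1
b2 stroke→I1
b3 stroke→I2
b4 stroke→J2
b5 stroke→J1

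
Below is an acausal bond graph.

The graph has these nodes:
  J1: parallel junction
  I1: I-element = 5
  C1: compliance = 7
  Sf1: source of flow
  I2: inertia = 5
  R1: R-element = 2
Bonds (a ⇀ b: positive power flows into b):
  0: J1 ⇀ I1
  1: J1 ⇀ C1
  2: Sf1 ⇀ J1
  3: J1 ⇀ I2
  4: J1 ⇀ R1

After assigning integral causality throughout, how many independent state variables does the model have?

3  (C1, I1, I2 all integral)

b2 →Sf1  (Sf1 (Sf) sets flow on bond)
b0 →I1  (I1 integral (f out))
b1 →J1  (prefer integral on C1)
b3 →I2  (J1 effort already set via bond 1)
b4 →R1  (0-jn J1 has e-setter on 1)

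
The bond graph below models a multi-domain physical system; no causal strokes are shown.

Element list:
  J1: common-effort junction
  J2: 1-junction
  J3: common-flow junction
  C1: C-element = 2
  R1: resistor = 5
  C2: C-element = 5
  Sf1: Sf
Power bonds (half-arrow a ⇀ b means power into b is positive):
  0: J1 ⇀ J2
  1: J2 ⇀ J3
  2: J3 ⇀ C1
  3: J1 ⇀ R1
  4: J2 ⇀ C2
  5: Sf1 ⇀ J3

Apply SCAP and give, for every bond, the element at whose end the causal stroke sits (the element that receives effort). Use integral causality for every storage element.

b0 →J2
b1 →J3
b2 →J3
b3 →J1
b4 →J2
b5 →Sf1

b5 →Sf1  (Sf1 (Sf) sets flow on bond)
b1 →J3  (1-jn J3 has f-setter on 5)
b2 →J3  (1-jn J3 has f-setter on 5)
b0 →J2  (J2: bond 1 brought flow, rest push out)
b4 →J2  (J2 flow already set via bond 1)
b3 →J1  (closing 0-jn rule on J1)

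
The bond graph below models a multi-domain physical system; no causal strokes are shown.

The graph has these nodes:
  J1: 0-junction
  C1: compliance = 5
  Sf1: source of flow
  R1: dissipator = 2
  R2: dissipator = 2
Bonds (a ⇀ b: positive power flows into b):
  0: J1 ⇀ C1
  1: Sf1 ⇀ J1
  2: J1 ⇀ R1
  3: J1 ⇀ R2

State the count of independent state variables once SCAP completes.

#1 |Sf1  (Sf1 (Sf) sets flow on bond)
#0 |J1  (C1: C, integral causality)
#2 |R1  (0-jn J1 has e-setter on 0)
#3 |R2  (J1: bond 0 brought effort, rest push out)

1  (C1 all integral)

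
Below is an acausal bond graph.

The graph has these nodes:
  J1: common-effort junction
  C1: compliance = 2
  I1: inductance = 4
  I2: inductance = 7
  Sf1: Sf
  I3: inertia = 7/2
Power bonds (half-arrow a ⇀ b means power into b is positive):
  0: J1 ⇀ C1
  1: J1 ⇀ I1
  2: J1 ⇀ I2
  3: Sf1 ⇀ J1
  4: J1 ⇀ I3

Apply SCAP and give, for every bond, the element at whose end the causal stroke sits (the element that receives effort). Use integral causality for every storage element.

b3 →Sf1  (Sf1 (Sf) sets flow on bond)
b0 →J1  (C1 integral (e out))
b1 →I1  (common-e at J1 fixed by 0)
b2 →I2  (J1 effort already set via bond 0)
b4 →I3  (J1: bond 0 brought effort, rest push out)

#0 →J1
#1 →I1
#2 →I2
#3 →Sf1
#4 →I3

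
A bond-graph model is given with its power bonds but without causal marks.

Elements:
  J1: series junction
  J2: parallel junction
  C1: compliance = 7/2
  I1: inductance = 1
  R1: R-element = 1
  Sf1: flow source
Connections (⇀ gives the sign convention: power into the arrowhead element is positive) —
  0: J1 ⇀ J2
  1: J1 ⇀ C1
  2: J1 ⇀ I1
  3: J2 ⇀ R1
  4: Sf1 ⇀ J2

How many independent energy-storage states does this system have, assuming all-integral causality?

β4 stroke at Sf1  (Sf1 (Sf) sets flow on bond)
β1 stroke at J1  (C1 outputs effort q/C1)
β2 stroke at I1  (I1: I, integral causality)
β0 stroke at J1  (J1 flow already set via bond 2)
β3 stroke at J2  (closing 0-jn rule on J2)

2  (C1, I1 all integral)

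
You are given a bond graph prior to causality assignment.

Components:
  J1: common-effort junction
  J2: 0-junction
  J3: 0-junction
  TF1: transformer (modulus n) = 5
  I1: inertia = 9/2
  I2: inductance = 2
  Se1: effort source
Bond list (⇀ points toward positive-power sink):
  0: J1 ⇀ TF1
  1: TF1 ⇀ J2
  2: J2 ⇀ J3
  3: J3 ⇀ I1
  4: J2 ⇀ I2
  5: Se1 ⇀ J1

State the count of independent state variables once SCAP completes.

#5 |J1  (Se1 fixes effort; stroke away)
#0 |TF1  (0-jn J1 has e-setter on 5)
#1 |J2  (TF1: transformer flips bond 0)
#2 |J3  (J2: bond 1 brought effort, rest push out)
#4 |I2  (J2 effort already set via bond 1)
#3 |I1  (J3 effort already set via bond 2)

2  (I1, I2 all integral)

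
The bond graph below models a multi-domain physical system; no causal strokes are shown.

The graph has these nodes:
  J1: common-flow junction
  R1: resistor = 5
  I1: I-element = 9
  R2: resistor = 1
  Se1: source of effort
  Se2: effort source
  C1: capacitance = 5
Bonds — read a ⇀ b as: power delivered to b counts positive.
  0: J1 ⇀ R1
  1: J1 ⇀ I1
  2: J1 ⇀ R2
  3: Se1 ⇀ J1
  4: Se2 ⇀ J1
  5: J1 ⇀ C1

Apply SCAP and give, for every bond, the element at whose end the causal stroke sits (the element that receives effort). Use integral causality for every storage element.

#3 stroke at J1  (Se1 (Se) sets effort on bond)
#4 stroke at J1  (Se2 fixes effort; stroke away)
#1 stroke at I1  (prefer integral on I1)
#0 stroke at J1  (J1: bond 1 brought flow, rest push out)
#2 stroke at J1  (1-jn J1 has f-setter on 1)
#5 stroke at J1  (common-f at J1 fixed by 1)

b0 stroke→J1
b1 stroke→I1
b2 stroke→J1
b3 stroke→J1
b4 stroke→J1
b5 stroke→J1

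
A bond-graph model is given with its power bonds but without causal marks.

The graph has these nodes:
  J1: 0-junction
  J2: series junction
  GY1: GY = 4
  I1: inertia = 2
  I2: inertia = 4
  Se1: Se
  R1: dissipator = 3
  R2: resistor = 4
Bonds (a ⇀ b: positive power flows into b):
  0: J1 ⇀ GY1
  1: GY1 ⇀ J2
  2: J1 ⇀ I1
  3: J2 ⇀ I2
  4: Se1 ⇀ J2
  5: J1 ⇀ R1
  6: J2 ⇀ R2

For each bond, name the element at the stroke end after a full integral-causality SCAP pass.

#4 →J2  (Se1 (Se) sets effort on bond)
#2 →I1  (I1 outputs flow p/I1)
#3 →I2  (I2 integral (f out))
#1 →J2  (J2: bond 3 brought flow, rest push out)
#6 →J2  (1-jn J2 has f-setter on 3)
#0 →J1  (GY1: gyrator matches bond 1)
#5 →R1  (common-e at J1 fixed by 0)

b0 stroke→J1
b1 stroke→J2
b2 stroke→I1
b3 stroke→I2
b4 stroke→J2
b5 stroke→R1
b6 stroke→J2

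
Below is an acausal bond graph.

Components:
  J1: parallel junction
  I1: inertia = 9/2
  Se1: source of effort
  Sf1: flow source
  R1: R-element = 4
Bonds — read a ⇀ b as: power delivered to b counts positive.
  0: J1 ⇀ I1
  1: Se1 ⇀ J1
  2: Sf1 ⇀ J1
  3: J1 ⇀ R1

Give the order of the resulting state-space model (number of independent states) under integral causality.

β1 stroke at J1  (Se1: effort source, stroke at far end)
β2 stroke at Sf1  (Sf1: flow source, stroke at near end)
β0 stroke at I1  (J1 effort already set via bond 1)
β3 stroke at R1  (J1 effort already set via bond 1)

1  (I1 all integral)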